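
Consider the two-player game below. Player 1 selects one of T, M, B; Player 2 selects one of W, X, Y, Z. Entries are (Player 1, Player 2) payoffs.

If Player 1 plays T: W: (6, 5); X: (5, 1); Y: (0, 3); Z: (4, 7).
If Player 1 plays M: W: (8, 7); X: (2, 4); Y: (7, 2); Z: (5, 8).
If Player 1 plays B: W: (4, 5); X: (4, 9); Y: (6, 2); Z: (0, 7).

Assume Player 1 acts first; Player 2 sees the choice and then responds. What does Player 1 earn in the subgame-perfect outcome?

Player 2 best-responds to each possible Player 1 move:
- T: BR = Z, leader payoff 4.
- M: BR = Z, leader payoff 5.
- B: BR = X, leader payoff 4.
Among 4, 5, 4, the best is 5 at M. Subgame-perfect outcome: (M, Z) with payoffs (5, 8).

5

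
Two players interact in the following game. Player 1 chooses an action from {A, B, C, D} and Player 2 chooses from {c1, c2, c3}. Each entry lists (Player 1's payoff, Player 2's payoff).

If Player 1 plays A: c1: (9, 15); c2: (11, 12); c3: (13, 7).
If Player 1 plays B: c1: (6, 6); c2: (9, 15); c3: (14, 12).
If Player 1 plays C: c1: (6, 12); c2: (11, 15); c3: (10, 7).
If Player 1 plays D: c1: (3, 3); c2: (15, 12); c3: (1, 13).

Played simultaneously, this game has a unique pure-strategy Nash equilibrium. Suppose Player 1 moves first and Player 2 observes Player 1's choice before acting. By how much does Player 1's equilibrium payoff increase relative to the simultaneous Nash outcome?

2

Player 2 best-responds to each possible Player 1 move:
- A → Player 2 plays c1 (best of 15, 12, 7); Player 1 gets 9.
- B → Player 2 plays c2 (best of 6, 15, 12); Player 1 gets 9.
- C → Player 2 plays c2 (best of 12, 15, 7); Player 1 gets 11.
- D → Player 2 plays c3 (best of 3, 12, 13); Player 1 gets 1.
Among 9, 9, 11, 1, the best is 11 at C. Subgame-perfect outcome: (C, c2) with payoffs (11, 15).
Under simultaneous play:
Player 1's best replies: c1→A; c2→D; c3→B.
Player 2's best replies: A→c1; B→c2; C→c2; D→c3.
The unique mutual best reply is (A, c1), giving (9, 15).
Player 1's commitment gain: 11 − 9 = 2.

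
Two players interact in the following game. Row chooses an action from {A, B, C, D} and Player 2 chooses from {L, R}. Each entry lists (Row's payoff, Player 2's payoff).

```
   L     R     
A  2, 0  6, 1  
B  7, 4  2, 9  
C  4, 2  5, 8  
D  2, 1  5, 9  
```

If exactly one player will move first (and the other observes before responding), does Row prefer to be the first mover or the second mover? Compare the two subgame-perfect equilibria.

If Row leads: Player 2's best replies are A→R, B→R, C→R, D→R; Row's induced payoffs 6, 2, 5, 5; outcome (A, R), payoffs (6, 1).
If Player 2 leads: Row's best replies are L→B, R→A; Player 2's induced payoffs 4, 1; outcome (B, L), payoffs (7, 4).
Row gets 6 moving first and 7 moving second, so Row prefers to move second.

second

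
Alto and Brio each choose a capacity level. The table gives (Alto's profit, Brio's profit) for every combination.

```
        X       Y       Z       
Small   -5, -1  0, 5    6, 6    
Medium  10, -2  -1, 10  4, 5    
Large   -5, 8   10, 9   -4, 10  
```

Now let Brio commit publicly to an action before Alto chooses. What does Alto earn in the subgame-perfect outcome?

Work backward from Alto's decision.
- X → Alto plays Medium (best of -5, 10, -5); Brio gets -2.
- Y → Alto plays Large (best of 0, -1, 10); Brio gets 9.
- Z → Alto plays Small (best of 6, 4, -4); Brio gets 6.
Brio's induced payoffs are -2, 9, 6, so Brio commits to Y. Subgame-perfect outcome: (Large, Y) with payoffs (10, 9).

10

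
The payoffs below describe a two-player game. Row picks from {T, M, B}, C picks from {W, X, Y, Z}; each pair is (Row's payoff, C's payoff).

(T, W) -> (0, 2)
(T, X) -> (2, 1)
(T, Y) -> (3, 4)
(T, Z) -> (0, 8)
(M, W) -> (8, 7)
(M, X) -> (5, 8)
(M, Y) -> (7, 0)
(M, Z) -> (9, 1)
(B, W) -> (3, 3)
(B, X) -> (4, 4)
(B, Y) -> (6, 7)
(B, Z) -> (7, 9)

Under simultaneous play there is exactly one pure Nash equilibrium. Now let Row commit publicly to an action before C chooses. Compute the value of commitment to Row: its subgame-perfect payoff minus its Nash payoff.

2

C best-responds to each possible Row move:
- T: BR = Z, leader payoff 0.
- M: BR = X, leader payoff 5.
- B: BR = Z, leader payoff 7.
Row's induced payoffs are 0, 5, 7, so Row commits to B. Subgame-perfect outcome: (B, Z) with payoffs (7, 9).
Now find the simultaneous Nash equilibrium.
Row's best replies: W→M; X→M; Y→M; Z→M.
C's best replies: T→Z; M→X; B→Z.
The unique mutual best reply is (M, X), giving (5, 8).
Row's commitment gain: 7 − 5 = 2.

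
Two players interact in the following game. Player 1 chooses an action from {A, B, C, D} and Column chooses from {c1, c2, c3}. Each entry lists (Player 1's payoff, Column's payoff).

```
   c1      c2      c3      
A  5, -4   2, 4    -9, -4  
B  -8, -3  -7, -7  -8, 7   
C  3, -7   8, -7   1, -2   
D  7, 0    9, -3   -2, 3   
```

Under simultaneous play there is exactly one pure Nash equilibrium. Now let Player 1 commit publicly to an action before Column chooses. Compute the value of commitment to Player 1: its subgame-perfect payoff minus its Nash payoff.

Backward induction with Player 1 moving first.
- A: Column compares -4, 4, -4 and picks c2; Player 1 would get 2.
- B: Column compares -3, -7, 7 and picks c3; Player 1 would get -8.
- C: Column compares -7, -7, -2 and picks c3; Player 1 would get 1.
- D: Column compares 0, -3, 3 and picks c3; Player 1 would get -2.
Maximizing over 2, -8, 1, -2, Player 1 chooses A. Subgame-perfect outcome: (A, c2) with payoffs (2, 4).
For the simultaneous game, intersect best replies.
Player 1's best replies: c1→D; c2→D; c3→C.
Column's best replies: A→c2; B→c3; C→c3; D→c3.
Only (C, c3) has each player best-responding; Nash payoffs (1, -2).
Player 1's commitment gain: 2 − 1 = 1.

1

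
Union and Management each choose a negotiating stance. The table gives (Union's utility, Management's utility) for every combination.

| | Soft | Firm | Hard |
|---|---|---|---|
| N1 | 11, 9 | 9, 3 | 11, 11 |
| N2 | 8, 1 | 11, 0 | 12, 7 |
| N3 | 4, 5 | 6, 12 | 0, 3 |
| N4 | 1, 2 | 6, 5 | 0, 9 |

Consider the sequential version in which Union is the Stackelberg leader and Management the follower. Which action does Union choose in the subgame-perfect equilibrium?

N2

Solve by backward induction (Union leads).
- N1: BR = Hard, leader payoff 11.
- N2: BR = Hard, leader payoff 12.
- N3: BR = Firm, leader payoff 6.
- N4: BR = Hard, leader payoff 0.
Maximizing over 11, 12, 6, 0, Union chooses N2. Subgame-perfect outcome: (N2, Hard) with payoffs (12, 7).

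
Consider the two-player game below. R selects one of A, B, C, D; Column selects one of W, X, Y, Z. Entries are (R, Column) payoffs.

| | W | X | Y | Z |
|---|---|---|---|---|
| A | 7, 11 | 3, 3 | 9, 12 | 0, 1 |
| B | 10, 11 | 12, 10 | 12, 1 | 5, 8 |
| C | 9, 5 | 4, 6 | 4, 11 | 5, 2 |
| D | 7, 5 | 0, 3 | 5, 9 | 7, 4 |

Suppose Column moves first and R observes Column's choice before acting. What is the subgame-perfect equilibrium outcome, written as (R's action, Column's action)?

(B, W)

Work backward from R's decision.
- W: R compares 7, 10, 9, 7 and picks B; Column would get 11.
- X: R compares 3, 12, 4, 0 and picks B; Column would get 10.
- Y: R compares 9, 12, 4, 5 and picks B; Column would get 1.
- Z: R compares 0, 5, 5, 7 and picks D; Column would get 4.
Column's induced payoffs are 11, 10, 1, 4, so Column commits to W. Subgame-perfect outcome: (B, W) with payoffs (10, 11).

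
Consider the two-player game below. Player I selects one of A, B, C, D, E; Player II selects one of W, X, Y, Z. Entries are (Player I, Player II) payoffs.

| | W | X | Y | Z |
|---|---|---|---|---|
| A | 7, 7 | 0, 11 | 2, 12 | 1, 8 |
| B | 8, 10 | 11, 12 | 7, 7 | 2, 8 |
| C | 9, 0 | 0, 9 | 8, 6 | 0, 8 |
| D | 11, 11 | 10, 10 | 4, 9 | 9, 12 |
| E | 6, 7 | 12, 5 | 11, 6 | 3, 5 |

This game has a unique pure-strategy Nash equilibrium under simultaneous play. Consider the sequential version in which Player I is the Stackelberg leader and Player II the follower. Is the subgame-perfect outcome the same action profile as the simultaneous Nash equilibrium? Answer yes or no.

Player II best-responds to each possible Player I move:
- A: BR = Y, leader payoff 2.
- B: BR = X, leader payoff 11.
- C: BR = X, leader payoff 0.
- D: BR = Z, leader payoff 9.
- E: BR = W, leader payoff 6.
Among 2, 11, 0, 9, 6, the best is 11 at B. Subgame-perfect outcome: (B, X) with payoffs (11, 12).
Under simultaneous play:
Player I's best replies: W→D; X→E; Y→E; Z→D.
Player II's best replies: A→Y; B→X; C→X; D→Z; E→W.
The unique mutual best reply is (D, Z), giving (9, 12).
Sequential outcome (B, X) differs from the Nash profile (D, Z).

no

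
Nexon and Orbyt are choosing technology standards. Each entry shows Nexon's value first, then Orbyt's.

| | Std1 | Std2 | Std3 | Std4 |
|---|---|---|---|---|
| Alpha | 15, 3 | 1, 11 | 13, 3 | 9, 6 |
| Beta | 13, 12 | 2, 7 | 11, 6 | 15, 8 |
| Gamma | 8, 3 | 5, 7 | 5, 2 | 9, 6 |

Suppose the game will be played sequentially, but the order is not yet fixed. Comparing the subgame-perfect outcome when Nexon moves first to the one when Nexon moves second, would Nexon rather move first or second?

second

If Nexon leads: Orbyt's best replies are Alpha→Std2, Beta→Std1, Gamma→Std2; Nexon's induced payoffs 1, 13, 5; outcome (Beta, Std1), payoffs (13, 12).
If Orbyt leads: Nexon's best replies are Std1→Alpha, Std2→Gamma, Std3→Alpha, Std4→Beta; Orbyt's induced payoffs 3, 7, 3, 8; outcome (Beta, Std4), payoffs (15, 8).
Nexon gets 13 moving first and 15 moving second, so Nexon prefers to move second.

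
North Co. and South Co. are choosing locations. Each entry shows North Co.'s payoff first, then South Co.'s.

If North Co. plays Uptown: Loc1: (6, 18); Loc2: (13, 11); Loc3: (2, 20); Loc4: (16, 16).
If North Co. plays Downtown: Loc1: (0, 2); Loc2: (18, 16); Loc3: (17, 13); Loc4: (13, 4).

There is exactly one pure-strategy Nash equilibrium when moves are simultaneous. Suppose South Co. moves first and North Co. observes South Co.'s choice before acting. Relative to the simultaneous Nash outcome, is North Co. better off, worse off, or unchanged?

worse off

North Co. best-responds to each possible South Co. move:
- Loc1: North Co. compares 6, 0 and picks Uptown; South Co. would get 18.
- Loc2: North Co. compares 13, 18 and picks Downtown; South Co. would get 16.
- Loc3: North Co. compares 2, 17 and picks Downtown; South Co. would get 13.
- Loc4: North Co. compares 16, 13 and picks Uptown; South Co. would get 16.
Maximizing over 18, 16, 13, 16, South Co. chooses Loc1. Subgame-perfect outcome: (Uptown, Loc1) with payoffs (6, 18).
For the simultaneous game, intersect best replies.
North Co.'s best replies: Loc1→Uptown; Loc2→Downtown; Loc3→Downtown; Loc4→Uptown.
South Co.'s best replies: Uptown→Loc3; Downtown→Loc2.
The unique mutual best reply is (Downtown, Loc2), giving (18, 16).
North Co. earns 6 sequentially versus 18 at the Nash outcome: worse off.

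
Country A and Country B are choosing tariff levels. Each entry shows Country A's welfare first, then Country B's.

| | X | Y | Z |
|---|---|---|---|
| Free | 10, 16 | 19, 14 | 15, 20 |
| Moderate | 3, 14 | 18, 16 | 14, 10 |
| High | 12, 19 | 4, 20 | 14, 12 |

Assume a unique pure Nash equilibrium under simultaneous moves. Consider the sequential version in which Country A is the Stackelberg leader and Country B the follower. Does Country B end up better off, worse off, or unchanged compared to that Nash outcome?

Solve by backward induction (Country A leads).
- Free → Country B plays Z (best of 16, 14, 20); Country A gets 15.
- Moderate → Country B plays Y (best of 14, 16, 10); Country A gets 18.
- High → Country B plays Y (best of 19, 20, 12); Country A gets 4.
Country A's induced payoffs are 15, 18, 4, so Country A commits to Moderate. Subgame-perfect outcome: (Moderate, Y) with payoffs (18, 16).
Under simultaneous play:
Country A's best replies: X→High; Y→Free; Z→Free.
Country B's best replies: Free→Z; Moderate→Y; High→Y.
Only (Free, Z) has each player best-responding; Nash payoffs (15, 20).
Country B earns 16 sequentially versus 20 at the Nash outcome: worse off.

worse off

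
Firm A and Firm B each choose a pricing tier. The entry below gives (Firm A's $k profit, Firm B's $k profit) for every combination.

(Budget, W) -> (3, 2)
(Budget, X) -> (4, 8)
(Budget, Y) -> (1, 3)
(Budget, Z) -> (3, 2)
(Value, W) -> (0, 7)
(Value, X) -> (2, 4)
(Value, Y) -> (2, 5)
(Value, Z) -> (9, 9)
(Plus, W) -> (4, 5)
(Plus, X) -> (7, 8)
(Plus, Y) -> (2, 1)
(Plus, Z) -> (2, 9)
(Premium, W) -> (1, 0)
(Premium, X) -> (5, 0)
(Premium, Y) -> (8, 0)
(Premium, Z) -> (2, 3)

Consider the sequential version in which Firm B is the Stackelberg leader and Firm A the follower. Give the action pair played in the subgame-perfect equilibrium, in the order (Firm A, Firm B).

Backward induction with Firm B moving first.
- W: BR = Plus, leader payoff 5.
- X: BR = Plus, leader payoff 8.
- Y: BR = Premium, leader payoff 0.
- Z: BR = Value, leader payoff 9.
Firm B's induced payoffs are 5, 8, 0, 9, so Firm B commits to Z. Subgame-perfect outcome: (Value, Z) with payoffs (9, 9).

(Value, Z)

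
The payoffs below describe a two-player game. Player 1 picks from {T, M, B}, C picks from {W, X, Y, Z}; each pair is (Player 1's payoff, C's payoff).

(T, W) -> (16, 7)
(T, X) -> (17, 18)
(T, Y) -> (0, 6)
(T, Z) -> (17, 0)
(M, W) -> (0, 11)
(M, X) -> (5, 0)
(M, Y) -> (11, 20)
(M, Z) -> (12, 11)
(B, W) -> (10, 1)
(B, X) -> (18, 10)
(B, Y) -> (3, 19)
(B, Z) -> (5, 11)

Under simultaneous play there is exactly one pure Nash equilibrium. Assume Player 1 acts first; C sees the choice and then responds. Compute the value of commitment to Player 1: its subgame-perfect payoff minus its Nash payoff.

C best-responds to each possible Player 1 move:
- T: BR = X, leader payoff 17.
- M: BR = Y, leader payoff 11.
- B: BR = Y, leader payoff 3.
Among 17, 11, 3, the best is 17 at T. Subgame-perfect outcome: (T, X) with payoffs (17, 18).
Now find the simultaneous Nash equilibrium.
Player 1's best replies: W→T; X→B; Y→M; Z→T.
C's best replies: T→X; M→Y; B→Y.
Only (M, Y) has each player best-responding; Nash payoffs (11, 20).
Player 1's commitment gain: 17 − 11 = 6.

6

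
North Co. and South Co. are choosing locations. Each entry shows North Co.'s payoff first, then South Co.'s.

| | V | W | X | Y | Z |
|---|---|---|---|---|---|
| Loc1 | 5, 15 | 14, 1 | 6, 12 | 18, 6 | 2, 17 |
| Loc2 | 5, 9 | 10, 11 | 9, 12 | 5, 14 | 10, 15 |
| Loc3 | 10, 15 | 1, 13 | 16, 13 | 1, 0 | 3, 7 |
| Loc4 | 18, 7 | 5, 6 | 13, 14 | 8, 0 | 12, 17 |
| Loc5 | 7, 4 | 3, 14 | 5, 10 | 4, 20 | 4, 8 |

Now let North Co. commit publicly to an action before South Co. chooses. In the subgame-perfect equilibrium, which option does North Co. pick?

Loc4

Backward induction with North Co. moving first.
- Loc1: BR = Z, leader payoff 2.
- Loc2: BR = Z, leader payoff 10.
- Loc3: BR = V, leader payoff 10.
- Loc4: BR = Z, leader payoff 12.
- Loc5: BR = Y, leader payoff 4.
Maximizing over 2, 10, 10, 12, 4, North Co. chooses Loc4. Subgame-perfect outcome: (Loc4, Z) with payoffs (12, 17).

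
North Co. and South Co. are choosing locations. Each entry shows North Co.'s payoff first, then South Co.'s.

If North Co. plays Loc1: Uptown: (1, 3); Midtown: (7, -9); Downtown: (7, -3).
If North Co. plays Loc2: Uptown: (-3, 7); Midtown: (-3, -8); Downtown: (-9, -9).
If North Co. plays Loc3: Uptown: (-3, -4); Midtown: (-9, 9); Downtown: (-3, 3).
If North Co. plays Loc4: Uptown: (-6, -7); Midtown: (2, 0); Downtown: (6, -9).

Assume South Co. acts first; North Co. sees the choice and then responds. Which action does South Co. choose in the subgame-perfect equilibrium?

Solve by backward induction (South Co. leads).
- Uptown: North Co. compares 1, -3, -3, -6 and picks Loc1; South Co. would get 3.
- Midtown: North Co. compares 7, -3, -9, 2 and picks Loc1; South Co. would get -9.
- Downtown: North Co. compares 7, -9, -3, 6 and picks Loc1; South Co. would get -3.
South Co.'s induced payoffs are 3, -9, -3, so South Co. commits to Uptown. Subgame-perfect outcome: (Loc1, Uptown) with payoffs (1, 3).

Uptown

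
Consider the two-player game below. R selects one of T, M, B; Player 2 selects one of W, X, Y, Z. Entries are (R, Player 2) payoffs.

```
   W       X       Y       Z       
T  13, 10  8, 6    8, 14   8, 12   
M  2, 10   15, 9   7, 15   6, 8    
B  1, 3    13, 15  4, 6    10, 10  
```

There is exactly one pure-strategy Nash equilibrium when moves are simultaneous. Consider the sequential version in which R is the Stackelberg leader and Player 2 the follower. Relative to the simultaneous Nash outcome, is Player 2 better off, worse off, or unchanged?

better off

Backward induction with R moving first.
- T → Player 2 plays Y (best of 10, 6, 14, 12); R gets 8.
- M → Player 2 plays Y (best of 10, 9, 15, 8); R gets 7.
- B → Player 2 plays X (best of 3, 15, 6, 10); R gets 13.
Maximizing over 8, 7, 13, R chooses B. Subgame-perfect outcome: (B, X) with payoffs (13, 15).
Under simultaneous play:
R's best replies: W→T; X→M; Y→T; Z→B.
Player 2's best replies: T→Y; M→Y; B→X.
Only (T, Y) has each player best-responding; Nash payoffs (8, 14).
Player 2 earns 15 sequentially versus 14 at the Nash outcome: better off.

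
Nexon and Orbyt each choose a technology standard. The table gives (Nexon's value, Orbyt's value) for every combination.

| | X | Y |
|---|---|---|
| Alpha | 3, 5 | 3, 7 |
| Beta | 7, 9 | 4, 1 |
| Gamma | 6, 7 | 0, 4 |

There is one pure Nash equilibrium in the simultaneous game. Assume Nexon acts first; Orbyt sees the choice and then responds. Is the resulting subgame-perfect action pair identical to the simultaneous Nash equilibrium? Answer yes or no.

Backward induction with Nexon moving first.
- Alpha → Orbyt plays Y (best of 5, 7); Nexon gets 3.
- Beta → Orbyt plays X (best of 9, 1); Nexon gets 7.
- Gamma → Orbyt plays X (best of 7, 4); Nexon gets 6.
Among 3, 7, 6, the best is 7 at Beta. Subgame-perfect outcome: (Beta, X) with payoffs (7, 9).
Under simultaneous play:
Nexon's best replies: X→Beta; Y→Beta.
Orbyt's best replies: Alpha→Y; Beta→X; Gamma→X.
The unique mutual best reply is (Beta, X), giving (7, 9).
Sequential outcome (Beta, X) coincides with the Nash profile (Beta, X).

yes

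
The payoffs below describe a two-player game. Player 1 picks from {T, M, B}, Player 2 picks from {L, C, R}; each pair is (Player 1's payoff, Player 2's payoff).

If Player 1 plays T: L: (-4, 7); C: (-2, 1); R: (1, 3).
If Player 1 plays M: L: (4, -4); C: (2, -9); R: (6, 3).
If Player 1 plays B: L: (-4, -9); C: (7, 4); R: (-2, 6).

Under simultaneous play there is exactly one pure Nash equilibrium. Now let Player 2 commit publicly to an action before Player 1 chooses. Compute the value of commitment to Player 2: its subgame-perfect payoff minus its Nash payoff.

1

Work backward from Player 1's decision.
- L: Player 1 compares -4, 4, -4 and picks M; Player 2 would get -4.
- C: Player 1 compares -2, 2, 7 and picks B; Player 2 would get 4.
- R: Player 1 compares 1, 6, -2 and picks M; Player 2 would get 3.
Among -4, 4, 3, the best is 4 at C. Subgame-perfect outcome: (B, C) with payoffs (7, 4).
Under simultaneous play:
Player 1's best replies: L→M; C→B; R→M.
Player 2's best replies: T→L; M→R; B→R.
The unique mutual best reply is (M, R), giving (6, 3).
Player 2's commitment gain: 4 − 3 = 1.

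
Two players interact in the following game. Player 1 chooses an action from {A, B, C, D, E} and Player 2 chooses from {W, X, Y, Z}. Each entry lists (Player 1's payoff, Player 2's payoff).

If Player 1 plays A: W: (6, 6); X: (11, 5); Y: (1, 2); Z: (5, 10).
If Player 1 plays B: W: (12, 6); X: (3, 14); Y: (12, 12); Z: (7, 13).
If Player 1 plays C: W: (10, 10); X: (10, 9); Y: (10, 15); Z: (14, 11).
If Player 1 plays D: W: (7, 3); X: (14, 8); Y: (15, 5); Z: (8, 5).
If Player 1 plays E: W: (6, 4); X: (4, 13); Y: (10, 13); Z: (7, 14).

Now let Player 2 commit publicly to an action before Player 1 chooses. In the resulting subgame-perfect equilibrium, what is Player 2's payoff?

11

Work backward from Player 1's decision.
- W → Player 1 plays B (best of 6, 12, 10, 7, 6); Player 2 gets 6.
- X → Player 1 plays D (best of 11, 3, 10, 14, 4); Player 2 gets 8.
- Y → Player 1 plays D (best of 1, 12, 10, 15, 10); Player 2 gets 5.
- Z → Player 1 plays C (best of 5, 7, 14, 8, 7); Player 2 gets 11.
Maximizing over 6, 8, 5, 11, Player 2 chooses Z. Subgame-perfect outcome: (C, Z) with payoffs (14, 11).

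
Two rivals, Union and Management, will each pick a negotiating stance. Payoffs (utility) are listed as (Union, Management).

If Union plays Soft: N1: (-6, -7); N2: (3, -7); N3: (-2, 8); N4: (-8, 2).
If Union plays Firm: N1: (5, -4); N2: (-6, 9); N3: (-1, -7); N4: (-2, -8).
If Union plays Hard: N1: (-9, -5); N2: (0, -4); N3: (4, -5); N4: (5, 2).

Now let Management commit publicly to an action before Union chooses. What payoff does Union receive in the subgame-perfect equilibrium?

5

Work backward from Union's decision.
- N1: BR = Firm, leader payoff -4.
- N2: BR = Soft, leader payoff -7.
- N3: BR = Hard, leader payoff -5.
- N4: BR = Hard, leader payoff 2.
Management's induced payoffs are -4, -7, -5, 2, so Management commits to N4. Subgame-perfect outcome: (Hard, N4) with payoffs (5, 2).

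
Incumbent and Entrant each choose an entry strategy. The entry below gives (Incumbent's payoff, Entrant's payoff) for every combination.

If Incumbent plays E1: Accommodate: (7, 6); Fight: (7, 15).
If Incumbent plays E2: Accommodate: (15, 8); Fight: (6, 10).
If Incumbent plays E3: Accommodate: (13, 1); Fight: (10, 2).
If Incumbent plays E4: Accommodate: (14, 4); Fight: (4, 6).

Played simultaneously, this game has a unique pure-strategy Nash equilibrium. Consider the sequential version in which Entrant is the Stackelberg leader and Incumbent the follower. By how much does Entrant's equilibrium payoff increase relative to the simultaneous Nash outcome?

Incumbent best-responds to each possible Entrant move:
- Accommodate → Incumbent plays E2 (best of 7, 15, 13, 14); Entrant gets 8.
- Fight → Incumbent plays E3 (best of 7, 6, 10, 4); Entrant gets 2.
Among 8, 2, the best is 8 at Accommodate. Subgame-perfect outcome: (E2, Accommodate) with payoffs (15, 8).
For the simultaneous game, intersect best replies.
Incumbent's best replies: Accommodate→E2; Fight→E3.
Entrant's best replies: E1→Fight; E2→Fight; E3→Fight; E4→Fight.
The unique mutual best reply is (E3, Fight), giving (10, 2).
Entrant's commitment gain: 8 − 2 = 6.

6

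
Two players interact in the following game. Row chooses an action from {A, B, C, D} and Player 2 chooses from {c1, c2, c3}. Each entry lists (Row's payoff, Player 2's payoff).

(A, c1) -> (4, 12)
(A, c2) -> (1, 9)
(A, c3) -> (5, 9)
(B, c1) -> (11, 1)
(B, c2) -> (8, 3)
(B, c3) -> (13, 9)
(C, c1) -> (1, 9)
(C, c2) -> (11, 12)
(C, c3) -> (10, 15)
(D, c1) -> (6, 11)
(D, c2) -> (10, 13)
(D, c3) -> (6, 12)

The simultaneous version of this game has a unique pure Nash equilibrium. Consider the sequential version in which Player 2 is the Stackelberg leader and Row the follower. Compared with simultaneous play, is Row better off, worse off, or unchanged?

Solve by backward induction (Player 2 leads).
- c1: Row compares 4, 11, 1, 6 and picks B; Player 2 would get 1.
- c2: Row compares 1, 8, 11, 10 and picks C; Player 2 would get 12.
- c3: Row compares 5, 13, 10, 6 and picks B; Player 2 would get 9.
Among 1, 12, 9, the best is 12 at c2. Subgame-perfect outcome: (C, c2) with payoffs (11, 12).
Under simultaneous play:
Row's best replies: c1→B; c2→C; c3→B.
Player 2's best replies: A→c1; B→c3; C→c3; D→c2.
Only (B, c3) has each player best-responding; Nash payoffs (13, 9).
Row earns 11 sequentially versus 13 at the Nash outcome: worse off.

worse off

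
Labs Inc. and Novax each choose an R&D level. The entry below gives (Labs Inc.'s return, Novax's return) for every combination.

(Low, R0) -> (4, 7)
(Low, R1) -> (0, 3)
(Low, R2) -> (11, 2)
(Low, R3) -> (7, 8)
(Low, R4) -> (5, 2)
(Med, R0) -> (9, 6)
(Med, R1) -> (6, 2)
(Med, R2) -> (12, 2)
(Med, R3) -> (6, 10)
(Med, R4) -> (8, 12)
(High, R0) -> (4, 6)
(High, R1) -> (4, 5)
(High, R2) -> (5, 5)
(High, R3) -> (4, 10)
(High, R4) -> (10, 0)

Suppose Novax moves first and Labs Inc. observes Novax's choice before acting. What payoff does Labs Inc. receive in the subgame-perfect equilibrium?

7

Solve by backward induction (Novax leads).
- R0: BR = Med, leader payoff 6.
- R1: BR = Med, leader payoff 2.
- R2: BR = Med, leader payoff 2.
- R3: BR = Low, leader payoff 8.
- R4: BR = High, leader payoff 0.
Among 6, 2, 2, 8, 0, the best is 8 at R3. Subgame-perfect outcome: (Low, R3) with payoffs (7, 8).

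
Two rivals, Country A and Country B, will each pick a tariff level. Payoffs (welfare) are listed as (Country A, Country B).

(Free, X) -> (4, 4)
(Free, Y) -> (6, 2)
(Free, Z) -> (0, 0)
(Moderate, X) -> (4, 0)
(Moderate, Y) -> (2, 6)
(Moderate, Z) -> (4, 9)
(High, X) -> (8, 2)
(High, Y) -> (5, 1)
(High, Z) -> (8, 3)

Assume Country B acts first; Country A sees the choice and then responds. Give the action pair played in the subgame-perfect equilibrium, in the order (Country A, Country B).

Backward induction with Country B moving first.
- X: BR = High, leader payoff 2.
- Y: BR = Free, leader payoff 2.
- Z: BR = High, leader payoff 3.
Country B's induced payoffs are 2, 2, 3, so Country B commits to Z. Subgame-perfect outcome: (High, Z) with payoffs (8, 3).

(High, Z)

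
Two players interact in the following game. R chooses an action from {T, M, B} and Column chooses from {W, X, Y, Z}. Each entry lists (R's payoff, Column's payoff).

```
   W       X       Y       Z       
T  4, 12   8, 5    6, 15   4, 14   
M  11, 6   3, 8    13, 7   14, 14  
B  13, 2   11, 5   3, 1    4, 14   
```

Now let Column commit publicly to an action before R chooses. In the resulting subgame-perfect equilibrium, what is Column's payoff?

R best-responds to each possible Column move:
- W: BR = B, leader payoff 2.
- X: BR = B, leader payoff 5.
- Y: BR = M, leader payoff 7.
- Z: BR = M, leader payoff 14.
Column's induced payoffs are 2, 5, 7, 14, so Column commits to Z. Subgame-perfect outcome: (M, Z) with payoffs (14, 14).

14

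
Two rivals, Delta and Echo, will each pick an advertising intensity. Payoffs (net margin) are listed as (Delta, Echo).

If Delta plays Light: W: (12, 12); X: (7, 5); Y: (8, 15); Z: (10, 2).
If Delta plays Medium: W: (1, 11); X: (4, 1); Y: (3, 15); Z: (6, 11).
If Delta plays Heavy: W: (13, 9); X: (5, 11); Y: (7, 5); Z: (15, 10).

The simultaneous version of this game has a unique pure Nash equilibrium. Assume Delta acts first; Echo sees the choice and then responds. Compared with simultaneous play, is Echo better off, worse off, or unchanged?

unchanged

Backward induction with Delta moving first.
- Light: BR = Y, leader payoff 8.
- Medium: BR = Y, leader payoff 3.
- Heavy: BR = X, leader payoff 5.
Delta's induced payoffs are 8, 3, 5, so Delta commits to Light. Subgame-perfect outcome: (Light, Y) with payoffs (8, 15).
Now find the simultaneous Nash equilibrium.
Delta's best replies: W→Heavy; X→Light; Y→Light; Z→Heavy.
Echo's best replies: Light→Y; Medium→Y; Heavy→X.
Only (Light, Y) has each player best-responding; Nash payoffs (8, 15).
Echo earns 15 sequentially versus 15 at the Nash outcome: unchanged.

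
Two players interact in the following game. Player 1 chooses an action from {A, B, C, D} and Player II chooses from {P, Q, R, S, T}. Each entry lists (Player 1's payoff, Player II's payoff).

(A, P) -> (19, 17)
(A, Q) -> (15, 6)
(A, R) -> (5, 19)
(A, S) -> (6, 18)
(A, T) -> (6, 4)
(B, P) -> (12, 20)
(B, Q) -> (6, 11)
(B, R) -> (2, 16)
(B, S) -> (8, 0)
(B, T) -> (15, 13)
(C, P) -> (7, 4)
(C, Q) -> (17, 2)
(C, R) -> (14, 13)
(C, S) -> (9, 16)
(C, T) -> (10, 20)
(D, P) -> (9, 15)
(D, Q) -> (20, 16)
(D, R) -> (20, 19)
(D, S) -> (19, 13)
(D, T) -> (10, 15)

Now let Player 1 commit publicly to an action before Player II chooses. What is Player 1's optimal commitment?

Work backward from Player II's decision.
- A: Player II compares 17, 6, 19, 18, 4 and picks R; Player 1 would get 5.
- B: Player II compares 20, 11, 16, 0, 13 and picks P; Player 1 would get 12.
- C: Player II compares 4, 2, 13, 16, 20 and picks T; Player 1 would get 10.
- D: Player II compares 15, 16, 19, 13, 15 and picks R; Player 1 would get 20.
Among 5, 12, 10, 20, the best is 20 at D. Subgame-perfect outcome: (D, R) with payoffs (20, 19).

D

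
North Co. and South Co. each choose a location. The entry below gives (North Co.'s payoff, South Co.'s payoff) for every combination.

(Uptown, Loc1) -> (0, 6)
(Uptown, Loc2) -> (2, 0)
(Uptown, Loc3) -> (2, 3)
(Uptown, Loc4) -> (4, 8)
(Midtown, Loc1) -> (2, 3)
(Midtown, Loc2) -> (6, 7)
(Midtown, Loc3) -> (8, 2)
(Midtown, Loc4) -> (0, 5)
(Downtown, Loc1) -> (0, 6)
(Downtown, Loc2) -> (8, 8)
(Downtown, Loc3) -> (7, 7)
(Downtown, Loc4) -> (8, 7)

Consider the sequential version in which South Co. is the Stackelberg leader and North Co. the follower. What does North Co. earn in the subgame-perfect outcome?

Solve by backward induction (South Co. leads).
- Loc1: BR = Midtown, leader payoff 3.
- Loc2: BR = Downtown, leader payoff 8.
- Loc3: BR = Midtown, leader payoff 2.
- Loc4: BR = Downtown, leader payoff 7.
Among 3, 8, 2, 7, the best is 8 at Loc2. Subgame-perfect outcome: (Downtown, Loc2) with payoffs (8, 8).

8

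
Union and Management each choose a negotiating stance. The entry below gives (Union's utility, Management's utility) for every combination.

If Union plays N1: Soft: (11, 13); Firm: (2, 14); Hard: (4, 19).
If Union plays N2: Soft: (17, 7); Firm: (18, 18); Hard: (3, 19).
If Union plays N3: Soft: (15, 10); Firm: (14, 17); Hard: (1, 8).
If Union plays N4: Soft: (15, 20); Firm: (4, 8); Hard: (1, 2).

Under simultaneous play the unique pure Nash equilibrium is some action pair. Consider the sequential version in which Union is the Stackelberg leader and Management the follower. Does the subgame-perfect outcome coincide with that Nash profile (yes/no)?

no

Backward induction with Union moving first.
- N1: BR = Hard, leader payoff 4.
- N2: BR = Hard, leader payoff 3.
- N3: BR = Firm, leader payoff 14.
- N4: BR = Soft, leader payoff 15.
Among 4, 3, 14, 15, the best is 15 at N4. Subgame-perfect outcome: (N4, Soft) with payoffs (15, 20).
Now find the simultaneous Nash equilibrium.
Union's best replies: Soft→N2; Firm→N2; Hard→N1.
Management's best replies: N1→Hard; N2→Hard; N3→Firm; N4→Soft.
The unique mutual best reply is (N1, Hard), giving (4, 19).
Sequential outcome (N4, Soft) differs from the Nash profile (N1, Hard).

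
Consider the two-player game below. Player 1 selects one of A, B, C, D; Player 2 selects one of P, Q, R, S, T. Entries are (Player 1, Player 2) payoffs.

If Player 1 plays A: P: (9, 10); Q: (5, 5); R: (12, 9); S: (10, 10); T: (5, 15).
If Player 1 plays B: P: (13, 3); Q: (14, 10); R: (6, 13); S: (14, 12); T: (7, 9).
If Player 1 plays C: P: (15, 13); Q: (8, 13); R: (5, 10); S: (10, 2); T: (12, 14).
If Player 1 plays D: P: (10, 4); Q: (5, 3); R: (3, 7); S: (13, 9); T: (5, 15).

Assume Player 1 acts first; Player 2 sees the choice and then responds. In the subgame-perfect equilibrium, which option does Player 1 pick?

Solve by backward induction (Player 1 leads).
- A → Player 2 plays T (best of 10, 5, 9, 10, 15); Player 1 gets 5.
- B → Player 2 plays R (best of 3, 10, 13, 12, 9); Player 1 gets 6.
- C → Player 2 plays T (best of 13, 13, 10, 2, 14); Player 1 gets 12.
- D → Player 2 plays T (best of 4, 3, 7, 9, 15); Player 1 gets 5.
Maximizing over 5, 6, 12, 5, Player 1 chooses C. Subgame-perfect outcome: (C, T) with payoffs (12, 14).

C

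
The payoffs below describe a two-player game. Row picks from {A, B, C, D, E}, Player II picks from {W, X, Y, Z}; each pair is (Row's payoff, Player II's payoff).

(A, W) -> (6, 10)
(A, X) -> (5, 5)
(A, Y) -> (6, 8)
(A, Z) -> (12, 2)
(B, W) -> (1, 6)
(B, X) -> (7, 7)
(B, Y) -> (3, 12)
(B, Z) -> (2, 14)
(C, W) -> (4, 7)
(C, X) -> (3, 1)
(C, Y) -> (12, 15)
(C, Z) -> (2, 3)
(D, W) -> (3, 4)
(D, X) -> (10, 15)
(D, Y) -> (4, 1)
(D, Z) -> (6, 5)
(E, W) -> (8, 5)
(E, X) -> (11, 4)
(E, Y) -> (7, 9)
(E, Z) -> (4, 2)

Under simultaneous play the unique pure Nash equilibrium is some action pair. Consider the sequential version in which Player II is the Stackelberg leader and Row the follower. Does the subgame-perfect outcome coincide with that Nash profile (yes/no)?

Backward induction with Player II moving first.
- W: BR = E, leader payoff 5.
- X: BR = E, leader payoff 4.
- Y: BR = C, leader payoff 15.
- Z: BR = A, leader payoff 2.
Among 5, 4, 15, 2, the best is 15 at Y. Subgame-perfect outcome: (C, Y) with payoffs (12, 15).
Now find the simultaneous Nash equilibrium.
Row's best replies: W→E; X→E; Y→C; Z→A.
Player II's best replies: A→W; B→Z; C→Y; D→X; E→Y.
Only (C, Y) has each player best-responding; Nash payoffs (12, 15).
Sequential outcome (C, Y) coincides with the Nash profile (C, Y).

yes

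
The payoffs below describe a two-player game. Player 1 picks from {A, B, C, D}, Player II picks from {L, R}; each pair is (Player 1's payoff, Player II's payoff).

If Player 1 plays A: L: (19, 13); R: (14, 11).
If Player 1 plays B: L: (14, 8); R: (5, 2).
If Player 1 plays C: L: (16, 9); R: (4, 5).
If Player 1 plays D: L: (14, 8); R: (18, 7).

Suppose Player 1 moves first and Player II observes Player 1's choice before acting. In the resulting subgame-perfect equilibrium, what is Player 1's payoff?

19

Work backward from Player II's decision.
- A → Player II plays L (best of 13, 11); Player 1 gets 19.
- B → Player II plays L (best of 8, 2); Player 1 gets 14.
- C → Player II plays L (best of 9, 5); Player 1 gets 16.
- D → Player II plays L (best of 8, 7); Player 1 gets 14.
Player 1's induced payoffs are 19, 14, 16, 14, so Player 1 commits to A. Subgame-perfect outcome: (A, L) with payoffs (19, 13).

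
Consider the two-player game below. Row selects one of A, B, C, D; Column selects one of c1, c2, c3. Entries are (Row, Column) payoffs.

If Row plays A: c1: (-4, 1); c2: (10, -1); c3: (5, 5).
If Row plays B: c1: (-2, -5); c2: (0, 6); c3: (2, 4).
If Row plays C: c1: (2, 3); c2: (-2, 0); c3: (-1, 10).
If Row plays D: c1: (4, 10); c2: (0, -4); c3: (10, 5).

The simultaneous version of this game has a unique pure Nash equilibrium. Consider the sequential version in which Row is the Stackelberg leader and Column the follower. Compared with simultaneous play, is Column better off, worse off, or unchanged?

worse off

Work backward from Column's decision.
- A: Column compares 1, -1, 5 and picks c3; Row would get 5.
- B: Column compares -5, 6, 4 and picks c2; Row would get 0.
- C: Column compares 3, 0, 10 and picks c3; Row would get -1.
- D: Column compares 10, -4, 5 and picks c1; Row would get 4.
Maximizing over 5, 0, -1, 4, Row chooses A. Subgame-perfect outcome: (A, c3) with payoffs (5, 5).
Now find the simultaneous Nash equilibrium.
Row's best replies: c1→D; c2→A; c3→D.
Column's best replies: A→c3; B→c2; C→c3; D→c1.
Only (D, c1) has each player best-responding; Nash payoffs (4, 10).
Column earns 5 sequentially versus 10 at the Nash outcome: worse off.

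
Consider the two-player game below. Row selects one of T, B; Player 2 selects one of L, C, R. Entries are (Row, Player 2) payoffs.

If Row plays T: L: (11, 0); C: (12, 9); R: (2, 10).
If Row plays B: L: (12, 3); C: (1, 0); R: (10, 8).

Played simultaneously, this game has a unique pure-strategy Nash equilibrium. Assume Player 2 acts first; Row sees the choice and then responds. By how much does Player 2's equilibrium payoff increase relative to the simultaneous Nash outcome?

1

Backward induction with Player 2 moving first.
- L → Row plays B (best of 11, 12); Player 2 gets 3.
- C → Row plays T (best of 12, 1); Player 2 gets 9.
- R → Row plays B (best of 2, 10); Player 2 gets 8.
Among 3, 9, 8, the best is 9 at C. Subgame-perfect outcome: (T, C) with payoffs (12, 9).
Under simultaneous play:
Row's best replies: L→B; C→T; R→B.
Player 2's best replies: T→R; B→R.
The unique mutual best reply is (B, R), giving (10, 8).
Player 2's commitment gain: 9 − 8 = 1.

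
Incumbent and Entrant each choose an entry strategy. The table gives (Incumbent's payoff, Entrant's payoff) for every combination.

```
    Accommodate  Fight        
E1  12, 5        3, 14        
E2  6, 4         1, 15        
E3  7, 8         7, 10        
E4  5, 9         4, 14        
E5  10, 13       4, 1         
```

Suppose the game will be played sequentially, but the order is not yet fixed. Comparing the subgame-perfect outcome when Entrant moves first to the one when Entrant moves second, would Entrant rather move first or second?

If Incumbent leads: Entrant's best replies are E1→Fight, E2→Fight, E3→Fight, E4→Fight, E5→Accommodate; Incumbent's induced payoffs 3, 1, 7, 4, 10; outcome (E5, Accommodate), payoffs (10, 13).
If Entrant leads: Incumbent's best replies are Accommodate→E1, Fight→E3; Entrant's induced payoffs 5, 10; outcome (E3, Fight), payoffs (7, 10).
Entrant gets 10 moving first and 13 moving second, so Entrant prefers to move second.

second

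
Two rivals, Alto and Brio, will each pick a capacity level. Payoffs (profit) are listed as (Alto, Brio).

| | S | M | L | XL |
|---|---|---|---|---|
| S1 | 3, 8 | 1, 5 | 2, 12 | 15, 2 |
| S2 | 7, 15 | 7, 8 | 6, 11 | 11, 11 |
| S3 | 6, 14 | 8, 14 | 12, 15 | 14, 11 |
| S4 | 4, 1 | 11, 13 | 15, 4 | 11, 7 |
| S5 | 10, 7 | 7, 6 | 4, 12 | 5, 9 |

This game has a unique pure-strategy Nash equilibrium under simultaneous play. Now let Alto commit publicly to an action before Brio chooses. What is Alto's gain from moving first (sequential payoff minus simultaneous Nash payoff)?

Backward induction with Alto moving first.
- S1 → Brio plays L (best of 8, 5, 12, 2); Alto gets 2.
- S2 → Brio plays S (best of 15, 8, 11, 11); Alto gets 7.
- S3 → Brio plays L (best of 14, 14, 15, 11); Alto gets 12.
- S4 → Brio plays M (best of 1, 13, 4, 7); Alto gets 11.
- S5 → Brio plays L (best of 7, 6, 12, 9); Alto gets 4.
Maximizing over 2, 7, 12, 11, 4, Alto chooses S3. Subgame-perfect outcome: (S3, L) with payoffs (12, 15).
Under simultaneous play:
Alto's best replies: S→S5; M→S4; L→S4; XL→S1.
Brio's best replies: S1→L; S2→S; S3→L; S4→M; S5→L.
Only (S4, M) has each player best-responding; Nash payoffs (11, 13).
Alto's commitment gain: 12 − 11 = 1.

1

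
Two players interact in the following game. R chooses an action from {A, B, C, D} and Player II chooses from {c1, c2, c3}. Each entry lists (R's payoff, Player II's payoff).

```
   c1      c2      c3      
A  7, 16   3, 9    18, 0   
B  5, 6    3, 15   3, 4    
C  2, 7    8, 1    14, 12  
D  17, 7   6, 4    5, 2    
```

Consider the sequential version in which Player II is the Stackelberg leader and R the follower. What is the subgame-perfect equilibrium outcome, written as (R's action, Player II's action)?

R best-responds to each possible Player II move:
- c1: R compares 7, 5, 2, 17 and picks D; Player II would get 7.
- c2: R compares 3, 3, 8, 6 and picks C; Player II would get 1.
- c3: R compares 18, 3, 14, 5 and picks A; Player II would get 0.
Player II's induced payoffs are 7, 1, 0, so Player II commits to c1. Subgame-perfect outcome: (D, c1) with payoffs (17, 7).

(D, c1)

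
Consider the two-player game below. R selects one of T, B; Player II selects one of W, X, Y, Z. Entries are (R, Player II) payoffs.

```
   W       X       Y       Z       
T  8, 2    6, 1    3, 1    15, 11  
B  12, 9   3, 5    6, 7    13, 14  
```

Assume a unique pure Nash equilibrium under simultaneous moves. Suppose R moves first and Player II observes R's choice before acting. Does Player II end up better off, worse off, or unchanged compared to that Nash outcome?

Backward induction with R moving first.
- T: BR = Z, leader payoff 15.
- B: BR = Z, leader payoff 13.
R's induced payoffs are 15, 13, so R commits to T. Subgame-perfect outcome: (T, Z) with payoffs (15, 11).
For the simultaneous game, intersect best replies.
R's best replies: W→B; X→T; Y→B; Z→T.
Player II's best replies: T→Z; B→Z.
Only (T, Z) has each player best-responding; Nash payoffs (15, 11).
Player II earns 11 sequentially versus 11 at the Nash outcome: unchanged.

unchanged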